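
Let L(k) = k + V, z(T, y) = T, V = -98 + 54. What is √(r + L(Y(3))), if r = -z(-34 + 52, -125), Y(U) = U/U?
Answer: I*√61 ≈ 7.8102*I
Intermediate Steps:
V = -44
Y(U) = 1
L(k) = -44 + k (L(k) = k - 44 = -44 + k)
r = -18 (r = -(-34 + 52) = -1*18 = -18)
√(r + L(Y(3))) = √(-18 + (-44 + 1)) = √(-18 - 43) = √(-61) = I*√61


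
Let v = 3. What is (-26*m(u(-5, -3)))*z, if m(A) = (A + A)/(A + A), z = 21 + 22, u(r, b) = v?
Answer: -1118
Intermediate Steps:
u(r, b) = 3
z = 43
m(A) = 1 (m(A) = (2*A)/((2*A)) = (2*A)*(1/(2*A)) = 1)
(-26*m(u(-5, -3)))*z = -26*1*43 = -26*43 = -1118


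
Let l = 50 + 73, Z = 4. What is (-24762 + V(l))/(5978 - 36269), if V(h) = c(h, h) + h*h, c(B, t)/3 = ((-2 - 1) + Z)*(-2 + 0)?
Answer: 3213/10097 ≈ 0.31821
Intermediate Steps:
l = 123
c(B, t) = -6 (c(B, t) = 3*(((-2 - 1) + 4)*(-2 + 0)) = 3*((-3 + 4)*(-2)) = 3*(1*(-2)) = 3*(-2) = -6)
V(h) = -6 + h**2 (V(h) = -6 + h*h = -6 + h**2)
(-24762 + V(l))/(5978 - 36269) = (-24762 + (-6 + 123**2))/(5978 - 36269) = (-24762 + (-6 + 15129))/(-30291) = (-24762 + 15123)*(-1/30291) = -9639*(-1/30291) = 3213/10097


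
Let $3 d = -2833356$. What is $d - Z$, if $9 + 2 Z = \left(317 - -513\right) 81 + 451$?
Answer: $-978288$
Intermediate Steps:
$d = -944452$ ($d = \frac{1}{3} \left(-2833356\right) = -944452$)
$Z = 33836$ ($Z = - \frac{9}{2} + \frac{\left(317 - -513\right) 81 + 451}{2} = - \frac{9}{2} + \frac{\left(317 + 513\right) 81 + 451}{2} = - \frac{9}{2} + \frac{830 \cdot 81 + 451}{2} = - \frac{9}{2} + \frac{67230 + 451}{2} = - \frac{9}{2} + \frac{1}{2} \cdot 67681 = - \frac{9}{2} + \frac{67681}{2} = 33836$)
$d - Z = -944452 - 33836 = -978288$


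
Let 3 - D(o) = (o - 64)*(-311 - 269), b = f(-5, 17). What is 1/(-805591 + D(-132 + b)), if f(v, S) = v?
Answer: -1/922168 ≈ -1.0844e-6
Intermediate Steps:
b = -5
D(o) = -37117 + 580*o (D(o) = 3 - (o - 64)*(-311 - 269) = 3 - (-64 + o)*(-580) = 3 - (37120 - 580*o) = 3 + (-37120 + 580*o) = -37117 + 580*o)
1/(-805591 + D(-132 + b)) = 1/(-805591 + (-37117 + 580*(-132 - 5))) = 1/(-805591 + (-37117 + 580*(-137))) = 1/(-805591 + (-37117 - 79460)) = 1/(-805591 - 116577) = 1/(-922168) = -1/922168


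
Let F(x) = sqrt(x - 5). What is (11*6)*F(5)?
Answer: 0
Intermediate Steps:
F(x) = sqrt(-5 + x)
(11*6)*F(5) = (11*6)*sqrt(-5 + 5) = 66*sqrt(0) = 66*0 = 0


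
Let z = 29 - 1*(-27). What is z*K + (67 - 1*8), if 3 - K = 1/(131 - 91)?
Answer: 1128/5 ≈ 225.60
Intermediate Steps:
z = 56 (z = 29 + 27 = 56)
K = 119/40 (K = 3 - 1/(131 - 91) = 3 - 1/40 = 119/40 ≈ 2.9750)
z*K + (67 - 1*8) = 56*(119/40) + (67 - 1*8) = 833/5 + (67 - 8) = 833/5 + 59 = 1128/5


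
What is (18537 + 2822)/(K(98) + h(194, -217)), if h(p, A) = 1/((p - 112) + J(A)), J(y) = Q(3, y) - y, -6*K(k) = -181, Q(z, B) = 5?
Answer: 19479408/27515 ≈ 707.96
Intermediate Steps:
K(k) = 181/6 (K(k) = -⅙*(-181) = 181/6)
J(y) = 5 - y
h(p, A) = 1/(-107 + p - A) (h(p, A) = 1/((p - 112) + (5 - A)) = 1/((-112 + p) + (5 - A)) = 1/(-107 + p - A))
(18537 + 2822)/(K(98) + h(194, -217)) = (18537 + 2822)/(181/6 + 1/(-107 + 194 - 1*(-217))) = 21359/(181/6 + 1/(-107 + 194 + 217)) = 21359/(181/6 + 1/304) = 21359/(27515/912) = 21359*(912/27515) = 19479408/27515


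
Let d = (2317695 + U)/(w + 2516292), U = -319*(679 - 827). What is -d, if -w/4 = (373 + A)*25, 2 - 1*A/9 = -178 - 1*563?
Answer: -2364907/1810292 ≈ -1.3064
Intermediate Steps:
A = 6687 (A = 18 - 9*(-178 - 1*563) = 18 - 9*(-178 - 563) = 18 - 9*(-741) = 18 + 6669 = 6687)
U = 47212 (U = -319*(-148) = 47212)
w = -706000 (w = -4*(373 + 6687)*25 = -28240*25 = -4*176500 = -706000)
d = 2364907/1810292 (d = (2317695 + 47212)/(-706000 + 2516292) = 2364907/1810292 ≈ 1.3064)
-d = -1*2364907/1810292 = -2364907/1810292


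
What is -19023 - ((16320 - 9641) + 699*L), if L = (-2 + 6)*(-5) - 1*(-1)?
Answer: -12421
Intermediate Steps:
L = -19 (L = 4*(-5) + 1 = -20 + 1 = -19)
-19023 - ((16320 - 9641) + 699*L) = -19023 - ((16320 - 9641) + 699*(-19)) = -19023 - (6679 - 13281) = -19023 - 1*(-6602) = -19023 + 6602 = -12421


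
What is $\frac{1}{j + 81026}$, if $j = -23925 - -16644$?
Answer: $\frac{1}{73745} \approx 1.356 \cdot 10^{-5}$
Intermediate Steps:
$j = -7281$ ($j = -23925 + 16644 = -7281$)
$\frac{1}{j + 81026} = \frac{1}{-7281 + 81026} = \frac{1}{73745}$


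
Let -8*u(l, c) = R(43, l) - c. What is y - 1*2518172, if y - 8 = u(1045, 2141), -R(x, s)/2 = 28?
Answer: -20143115/8 ≈ -2.5179e+6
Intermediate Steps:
R(x, s) = -56 (R(x, s) = -2*28 = -56)
u(l, c) = 7 + c/8 (u(l, c) = -(-56 - c)/8 = 7 + c/8)
y = 2261/8 (y = 8 + (7 + (⅛)*2141) = 8 + (7 + 2141/8) = 8 + 2197/8 = 2261/8 ≈ 282.63)
y - 1*2518172 = 2261/8 - 1*2518172 = 2261/8 - 2518172 = -20143115/8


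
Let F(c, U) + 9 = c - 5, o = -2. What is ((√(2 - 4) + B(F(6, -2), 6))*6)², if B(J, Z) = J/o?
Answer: 504 + 288*I*√2 ≈ 504.0 + 407.29*I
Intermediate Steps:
F(c, U) = -14 + c (F(c, U) = -9 + (c - 5) = -9 + (-5 + c) = -14 + c)
B(J, Z) = -J/2 (B(J, Z) = J/(-2) = J*(-½) = -J/2)
((√(2 - 4) + B(F(6, -2), 6))*6)² = ((√(2 - 4) - (-14 + 6)/2)*6)² = ((√(-2) - ½*(-8))*6)² = ((I*√2 + 4)*6)² = ((4 + I*√2)*6)² = (24 + 6*I*√2)²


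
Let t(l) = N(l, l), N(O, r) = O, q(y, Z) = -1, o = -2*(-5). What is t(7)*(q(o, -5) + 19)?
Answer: 126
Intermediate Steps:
o = 10
t(l) = l
t(7)*(q(o, -5) + 19) = 7*(-1 + 19) = 7*18 = 126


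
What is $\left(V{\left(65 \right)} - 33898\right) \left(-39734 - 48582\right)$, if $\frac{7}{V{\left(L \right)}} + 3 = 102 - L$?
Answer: $\frac{50893198950}{17} \approx 2.9937 \cdot 10^{9}$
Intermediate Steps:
$V{\left(L \right)} = \frac{7}{99 - L}$ ($V{\left(L \right)} = \frac{7}{-3 - \left(-102 + L\right)} = \frac{7}{99 - L}$)
$\left(V{\left(65 \right)} - 33898\right) \left(-39734 - 48582\right) = \left(- \frac{7}{-99 + 65} - 33898\right) \left(-39734 - 48582\right) = \left(- \frac{7}{-34} - 33898\right) \left(-88316\right) = \left(\left(-7\right) \left(- \frac{1}{34}\right) - 33898\right) \left(-88316\right) = \left(\frac{7}{34} - 33898\right) \left(-88316\right) = \left(- \frac{1152525}{34}\right) \left(-88316\right) = \frac{50893198950}{17}$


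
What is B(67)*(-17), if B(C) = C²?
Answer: -76313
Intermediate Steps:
B(67)*(-17) = 67²*(-17) = 4489*(-17) = -76313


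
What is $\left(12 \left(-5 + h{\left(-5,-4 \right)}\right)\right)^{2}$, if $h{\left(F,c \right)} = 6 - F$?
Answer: $5184$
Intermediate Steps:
$\left(12 \left(-5 + h{\left(-5,-4 \right)}\right)\right)^{2} = \left(12 \left(-5 + \left(6 - -5\right)\right)\right)^{2} = \left(12 \left(-5 + \left(6 + 5\right)\right)\right)^{2} = \left(12 \left(-5 + 11\right)\right)^{2} = \left(12 \cdot 6\right)^{2} = 72^{2} = 5184$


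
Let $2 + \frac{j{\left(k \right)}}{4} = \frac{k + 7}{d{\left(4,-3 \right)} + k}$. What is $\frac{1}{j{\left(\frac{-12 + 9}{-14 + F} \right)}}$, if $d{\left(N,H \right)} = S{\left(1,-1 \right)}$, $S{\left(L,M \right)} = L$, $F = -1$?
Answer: $\frac{1}{16} \approx 0.0625$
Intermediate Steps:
$d{\left(N,H \right)} = 1$
$j{\left(k \right)} = -8 + \frac{4 \left(7 + k\right)}{1 + k}$ ($j{\left(k \right)} = -8 + 4 \frac{k + 7}{1 + k} = -8 + 4 \frac{7 + k}{1 + k} = -8 + \frac{4 \left(7 + k\right)}{1 + k}$)
$\frac{1}{j{\left(\frac{-12 + 9}{-14 + F} \right)}} = \frac{1}{4 \frac{1}{1 + \frac{-12 + 9}{-14 - 1}} \left(5 - \frac{-12 + 9}{-14 - 1}\right)} = \frac{1}{4 \frac{1}{1 - \frac{3}{-15}} \left(5 - - \frac{3}{-15}\right)} = \frac{1}{4 \frac{1}{1 - - \frac{1}{5}} \left(5 - \left(-3\right) \left(- \frac{1}{15}\right)\right)} = \frac{1}{4 \frac{1}{1 + \frac{1}{5}} \left(5 - \frac{1}{5}\right)} = \frac{1}{4 \frac{1}{\frac{6}{5}} \left(5 - \frac{1}{5}\right)} = \frac{1}{4 \cdot \frac{5}{6} \cdot \frac{24}{5}} = \frac{1}{16}$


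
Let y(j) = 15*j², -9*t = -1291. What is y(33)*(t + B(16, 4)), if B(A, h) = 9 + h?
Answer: 2555520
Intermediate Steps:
t = 1291/9 (t = -⅑*(-1291) = 1291/9 ≈ 143.44)
y(33)*(t + B(16, 4)) = (15*33²)*(1291/9 + (9 + 4)) = (15*1089)*(1291/9 + 13) = 16335*(1408/9) = 2555520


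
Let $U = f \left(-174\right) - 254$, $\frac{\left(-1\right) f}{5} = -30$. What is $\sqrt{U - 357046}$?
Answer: $30 i \sqrt{426} \approx 619.19 i$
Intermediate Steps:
$f = 150$ ($f = \left(-5\right) \left(-30\right) = 150$)
$U = -26354$ ($U = 150 \left(-174\right) - 254 = -26100 - 254 = -26354$)
$\sqrt{U - 357046} = \sqrt{-26354 - 357046} = \sqrt{-383400} = 30 i \sqrt{426}$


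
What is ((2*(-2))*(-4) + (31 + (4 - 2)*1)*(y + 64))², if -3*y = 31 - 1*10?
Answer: 3598609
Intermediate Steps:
y = -7 (y = -(31 - 1*10)/3 = -(31 - 10)/3 = -⅓*21 = -7)
((2*(-2))*(-4) + (31 + (4 - 2)*1)*(y + 64))² = ((2*(-2))*(-4) + (31 + (4 - 2)*1)*(-7 + 64))² = (-4*(-4) + (31 + 2*1)*57)² = (16 + (31 + 2)*57)² = (16 + 33*57)² = (16 + 1881)² = 1897² = 3598609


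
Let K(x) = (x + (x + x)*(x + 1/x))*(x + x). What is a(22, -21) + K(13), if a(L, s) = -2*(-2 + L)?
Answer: 9138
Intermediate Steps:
a(L, s) = 4 - 2*L
K(x) = 2*x*(x + 2*x*(x + 1/x)) (K(x) = (x + (2*x)*(x + 1/x))*(2*x) = (x + 2*x*(x + 1/x))*(2*x) = 2*x*(x + 2*x*(x + 1/x)))
a(22, -21) + K(13) = (4 - 2*22) + 2*13*(2 + 13 + 2*13²) = (4 - 44) + 2*13*(2 + 13 + 2*169) = -40 + 2*13*(2 + 13 + 338) = -40 + 2*13*353 = -40 + 9178 = 9138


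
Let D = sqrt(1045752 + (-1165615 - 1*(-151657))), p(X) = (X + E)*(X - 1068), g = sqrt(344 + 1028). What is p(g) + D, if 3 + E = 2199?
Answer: -2343956 + sqrt(31794) + 15792*sqrt(7) ≈ -2.3020e+6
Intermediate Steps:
E = 2196 (E = -3 + 2199 = 2196)
g = 14*sqrt(7) (g = sqrt(1372) = 14*sqrt(7) ≈ 37.041)
p(X) = (-1068 + X)*(2196 + X) (p(X) = (X + 2196)*(X - 1068) = (2196 + X)*(-1068 + X) = (-1068 + X)*(2196 + X))
D = sqrt(31794) (D = sqrt(1045752 + (-1165615 + 151657)) = sqrt(1045752 - 1013958) = sqrt(31794) ≈ 178.31)
p(g) + D = (-2345328 + (14*sqrt(7))**2 + 1128*(14*sqrt(7))) + sqrt(31794) = (-2345328 + 1372 + 15792*sqrt(7)) + sqrt(31794) = (-2343956 + 15792*sqrt(7)) + sqrt(31794) = -2343956 + sqrt(31794) + 15792*sqrt(7)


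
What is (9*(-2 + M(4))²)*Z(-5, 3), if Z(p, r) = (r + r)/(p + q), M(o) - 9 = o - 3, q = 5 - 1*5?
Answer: -3456/5 ≈ -691.20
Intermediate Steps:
q = 0 (q = 5 - 5 = 0)
M(o) = 6 + o (M(o) = 9 + (o - 3) = 9 + (-3 + o) = 6 + o)
Z(p, r) = 2*r/p (Z(p, r) = (r + r)/(p + 0) = (2*r)/p = 2*r/p)
(9*(-2 + M(4))²)*Z(-5, 3) = (9*(-2 + (6 + 4))²)*(2*3/(-5)) = (9*(-2 + 10)²)*(2*3*(-⅕)) = (9*8²)*(-6/5) = (9*64)*(-6/5) = 576*(-6/5) = -3456/5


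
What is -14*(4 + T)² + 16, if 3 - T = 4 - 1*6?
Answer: -1118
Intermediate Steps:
T = 5 (T = 3 - (4 - 1*6) = 3 - (4 - 6) = 3 - 1*(-2) = 3 + 2 = 5)
-14*(4 + T)² + 16 = -14*(4 + 5)² + 16 = -14*9² + 16 = -14*81 + 16 = -1134 + 16 = -1118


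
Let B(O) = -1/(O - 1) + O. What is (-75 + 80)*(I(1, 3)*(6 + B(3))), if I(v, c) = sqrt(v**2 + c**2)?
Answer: 85*sqrt(10)/2 ≈ 134.40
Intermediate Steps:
B(O) = O - 1/(-1 + O) (B(O) = -1/(-1 + O) + O = O - 1/(-1 + O))
I(v, c) = sqrt(c**2 + v**2)
(-75 + 80)*(I(1, 3)*(6 + B(3))) = (-75 + 80)*(sqrt(3**2 + 1**2)*(6 + (-1 + 3**2 - 1*3)/(-1 + 3))) = 5*(sqrt(9 + 1)*(6 + (-1 + 9 - 3)/2)) = 5*(sqrt(10)*(6 + (1/2)*5)) = 5*(sqrt(10)*(6 + 5/2)) = 5*(sqrt(10)*(17/2)) = 5*(17*sqrt(10)/2) = 85*sqrt(10)/2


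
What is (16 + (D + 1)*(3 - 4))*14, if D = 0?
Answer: 210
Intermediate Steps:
(16 + (D + 1)*(3 - 4))*14 = (16 + (0 + 1)*(3 - 4))*14 = (16 + 1*(-1))*14 = (16 - 1)*14 = 15*14 = 210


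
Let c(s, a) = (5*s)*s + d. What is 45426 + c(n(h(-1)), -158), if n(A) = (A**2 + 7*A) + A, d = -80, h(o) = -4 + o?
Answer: 46471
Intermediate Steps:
n(A) = A**2 + 8*A
c(s, a) = -80 + 5*s**2 (c(s, a) = (5*s)*s - 80 = 5*s**2 - 80 = -80 + 5*s**2)
45426 + c(n(h(-1)), -158) = 45426 + (-80 + 5*((-4 - 1)*(8 + (-4 - 1)))**2) = 45426 + (-80 + 5*(-5*(8 - 5))**2) = 45426 + (-80 + 5*(-5*3)**2) = 45426 + (-80 + 5*(-15)**2) = 45426 + (-80 + 5*225) = 45426 + (-80 + 1125) = 45426 + 1045 = 46471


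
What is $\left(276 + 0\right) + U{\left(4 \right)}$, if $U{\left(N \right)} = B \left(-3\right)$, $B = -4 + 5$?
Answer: $273$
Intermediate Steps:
$B = 1$
$U{\left(N \right)} = -3$ ($U{\left(N \right)} = 1 \left(-3\right) = -3$)
$\left(276 + 0\right) + U{\left(4 \right)} = \left(276 + 0\right) - 3 = 276 - 3 = 273$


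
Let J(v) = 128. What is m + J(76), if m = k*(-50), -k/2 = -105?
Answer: -10372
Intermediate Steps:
k = 210 (k = -2*(-105) = 210)
m = -10500 (m = 210*(-50) = -10500)
m + J(76) = -10500 + 128 = -10372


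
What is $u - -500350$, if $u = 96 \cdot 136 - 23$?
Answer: $513383$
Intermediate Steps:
$u = 13033$ ($u = 13056 - 23 = 13033$)
$u - -500350 = 13033 - -500350 = 13033 + 500350 = 513383$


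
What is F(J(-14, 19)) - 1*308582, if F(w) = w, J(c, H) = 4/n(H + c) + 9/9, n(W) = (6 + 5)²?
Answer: -37338297/121 ≈ -3.0858e+5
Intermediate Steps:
n(W) = 121 (n(W) = 11² = 121)
J(c, H) = 125/121 (J(c, H) = 4/121 + 9/9 = 4*(1/121) + 9*(⅑) = 4/121 + 1 = 125/121)
F(J(-14, 19)) - 1*308582 = 125/121 - 1*308582 = 125/121 - 308582 = -37338297/121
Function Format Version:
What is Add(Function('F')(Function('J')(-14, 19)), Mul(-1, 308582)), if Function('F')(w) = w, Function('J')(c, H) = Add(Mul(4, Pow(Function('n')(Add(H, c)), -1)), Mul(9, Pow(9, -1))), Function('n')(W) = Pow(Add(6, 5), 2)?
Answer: Rational(-37338297, 121) ≈ -3.0858e+5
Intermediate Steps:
Function('n')(W) = 121 (Function('n')(W) = Pow(11, 2) = 121)
Function('J')(c, H) = Rational(125, 121) (Function('J')(c, H) = Add(Mul(4, Pow(121, -1)), Mul(9, Pow(9, -1))) = Add(Mul(4, Rational(1, 121)), Mul(9, Rational(1, 9))) = Add(Rational(4, 121), 1) = Rational(125, 121))
Add(Function('F')(Function('J')(-14, 19)), Mul(-1, 308582)) = Add(Rational(125, 121), Mul(-1, 308582)) = Add(Rational(125, 121), -308582) = Rational(-37338297, 121)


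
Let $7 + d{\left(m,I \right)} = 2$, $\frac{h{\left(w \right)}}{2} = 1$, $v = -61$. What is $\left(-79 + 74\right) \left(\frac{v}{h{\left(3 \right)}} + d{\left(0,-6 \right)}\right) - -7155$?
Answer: $\frac{14665}{2} \approx 7332.5$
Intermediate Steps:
$h{\left(w \right)} = 2$ ($h{\left(w \right)} = 2 \cdot 1 = 2$)
$d{\left(m,I \right)} = -5$ ($d{\left(m,I \right)} = -7 + 2 = -5$)
$\left(-79 + 74\right) \left(\frac{v}{h{\left(3 \right)}} + d{\left(0,-6 \right)}\right) - -7155 = \left(-79 + 74\right) \left(- \frac{61}{2} - 5\right) - -7155 = - 5 \left(\left(-61\right) \frac{1}{2} - 5\right) + 7155 = - 5 \left(- \frac{61}{2} - 5\right) + 7155 = \left(-5\right) \left(- \frac{71}{2}\right) + 7155 = \frac{355}{2} + 7155 = \frac{14665}{2}$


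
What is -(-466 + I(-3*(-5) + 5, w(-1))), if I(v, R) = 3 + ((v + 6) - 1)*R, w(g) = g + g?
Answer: 513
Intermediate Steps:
w(g) = 2*g
I(v, R) = 3 + R*(5 + v) (I(v, R) = 3 + ((6 + v) - 1)*R = 3 + (5 + v)*R = 3 + R*(5 + v))
-(-466 + I(-3*(-5) + 5, w(-1))) = -(-466 + (3 + 5*(2*(-1)) + (2*(-1))*(-3*(-5) + 5))) = -(-466 + (3 + 5*(-2) - 2*(15 + 5))) = -(-466 + (3 - 10 - 2*20)) = -(-466 + (3 - 10 - 40)) = -(-466 - 47) = -1*(-513) = 513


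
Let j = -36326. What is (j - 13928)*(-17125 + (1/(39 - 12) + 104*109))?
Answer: 7854800708/27 ≈ 2.9092e+8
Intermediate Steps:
(j - 13928)*(-17125 + (1/(39 - 12) + 104*109)) = (-36326 - 13928)*(-17125 + (1/(39 - 12) + 104*109)) = -50254*(-17125 + (1/27 + 11336)) = -50254*(-17125 + 306073/27) = -50254*(-156302/27) = 7854800708/27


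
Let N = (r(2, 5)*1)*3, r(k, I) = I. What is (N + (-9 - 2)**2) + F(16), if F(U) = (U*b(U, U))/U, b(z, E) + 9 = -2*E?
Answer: 95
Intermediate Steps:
b(z, E) = -9 - 2*E
F(U) = -9 - 2*U (F(U) = (U*(-9 - 2*U))/U = -9 - 2*U)
N = 15 (N = (5*1)*3 = 5*3 = 15)
(N + (-9 - 2)**2) + F(16) = (15 + (-9 - 2)**2) + (-9 - 2*16) = (15 + (-11)**2) + (-9 - 32) = (15 + 121) - 41 = 136 - 41 = 95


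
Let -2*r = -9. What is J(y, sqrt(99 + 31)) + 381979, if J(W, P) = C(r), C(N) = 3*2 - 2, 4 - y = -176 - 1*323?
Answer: 381983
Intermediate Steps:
y = 503 (y = 4 - (-176 - 1*323) = 4 - (-176 - 323) = 4 - 1*(-499) = 4 + 499 = 503)
r = 9/2 (r = -1/2*(-9) = 9/2 ≈ 4.5000)
C(N) = 4 (C(N) = 6 - 2 = 4)
J(W, P) = 4
J(y, sqrt(99 + 31)) + 381979 = 4 + 381979 = 381983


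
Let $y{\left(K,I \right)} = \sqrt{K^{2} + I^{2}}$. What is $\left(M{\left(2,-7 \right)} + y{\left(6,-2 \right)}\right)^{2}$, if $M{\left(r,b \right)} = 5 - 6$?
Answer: $41 - 4 \sqrt{10} \approx 28.351$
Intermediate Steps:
$M{\left(r,b \right)} = -1$ ($M{\left(r,b \right)} = 5 - 6 = -1$)
$y{\left(K,I \right)} = \sqrt{I^{2} + K^{2}}$
$\left(M{\left(2,-7 \right)} + y{\left(6,-2 \right)}\right)^{2} = \left(-1 + \sqrt{\left(-2\right)^{2} + 6^{2}}\right)^{2} = \left(-1 + \sqrt{4 + 36}\right)^{2} = \left(-1 + \sqrt{40}\right)^{2} = \left(-1 + 2 \sqrt{10}\right)^{2}$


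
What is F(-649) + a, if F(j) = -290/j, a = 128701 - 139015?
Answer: -6693496/649 ≈ -10314.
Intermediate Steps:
a = -10314
F(-649) + a = -290/(-649) - 10314 = -290*(-1/649) - 10314 = 290/649 - 10314 = -6693496/649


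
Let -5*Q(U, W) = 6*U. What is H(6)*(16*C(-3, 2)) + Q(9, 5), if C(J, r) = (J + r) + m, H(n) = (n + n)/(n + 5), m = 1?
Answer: -54/5 ≈ -10.800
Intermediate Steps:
Q(U, W) = -6*U/5
H(n) = 2*n/(5 + n) (H(n) = (2*n)/(5 + n) = 2*n/(5 + n))
C(J, r) = 1 + J + r (C(J, r) = (J + r) + 1 = 1 + J + r)
H(6)*(16*C(-3, 2)) + Q(9, 5) = (2*6/(5 + 6))*(16*(1 - 3 + 2)) - 6/5*9 = (2*6/11)*(16*0) - 54/5 = (2*6*(1/11))*0 - 54/5 = (12/11)*0 - 54/5 = 0 - 54/5 = -54/5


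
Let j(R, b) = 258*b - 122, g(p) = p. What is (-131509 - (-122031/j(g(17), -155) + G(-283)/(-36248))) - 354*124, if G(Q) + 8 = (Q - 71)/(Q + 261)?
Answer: -15246941316895/86922704 ≈ -1.7541e+5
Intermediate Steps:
j(R, b) = -122 + 258*b
G(Q) = -8 + (-71 + Q)/(261 + Q) (G(Q) = -8 + (Q - 71)/(Q + 261) = -8 + (-71 + Q)/(261 + Q))
(-131509 - (-122031/j(g(17), -155) + G(-283)/(-36248))) - 354*124 = (-131509 - (-122031/(-122 + 258*(-155)) + ((-2159 - 7*(-283))/(261 - 283))/(-36248))) - 354*124 = (-131509 - (-122031/(-122 - 39990) + ((-2159 + 1981)/(-22))*(-1/36248))) - 1*43896 = (-131509 - (-122031/(-40112) - 1/22*(-178)*(-1/36248))) - 43896 = (-131509 - (-122031*(-1/40112) + (89/11)*(-1/36248))) - 43896 = (-131509 - (122031/40112 - 89/398728)) - 43896 = (-131509 - 1*264421775/86922704) - 43896 = (-131509 - 264421775/86922704) - 43896 = -11431382302111/86922704 - 43896 = -15246941316895/86922704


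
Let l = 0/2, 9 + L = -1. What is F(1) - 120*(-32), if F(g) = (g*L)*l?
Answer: 3840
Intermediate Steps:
L = -10 (L = -9 - 1 = -10)
l = 0 (l = 0*(½) = 0)
F(g) = 0 (F(g) = (g*(-10))*0 = -10*g*0 = 0)
F(1) - 120*(-32) = 0 - 120*(-32) = 0 + 3840 = 3840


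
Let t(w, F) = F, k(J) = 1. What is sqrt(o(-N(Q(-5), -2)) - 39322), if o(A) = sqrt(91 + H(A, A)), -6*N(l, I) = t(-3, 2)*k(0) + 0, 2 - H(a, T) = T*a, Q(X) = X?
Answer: sqrt(-353898 + 6*sqrt(209))/3 ≈ 198.27*I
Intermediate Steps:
H(a, T) = 2 - T*a
N(l, I) = -1/3 (N(l, I) = -(2*1 + 0)/6 = -(2 + 0)/6 = -1/6*2 = -1/3)
o(A) = sqrt(93 - A**2) (o(A) = sqrt(91 + (2 - A*A)) = sqrt(91 + (2 - A**2)) = sqrt(93 - A**2))
sqrt(o(-N(Q(-5), -2)) - 39322) = sqrt(sqrt(93 - (-1*(-1/3))**2) - 39322) = sqrt(sqrt(93 - (1/3)**2) - 39322) = sqrt(sqrt(93 - 1*1/9) - 39322) = sqrt(sqrt(93 - 1/9) - 39322) = sqrt(sqrt(836/9) - 39322) = sqrt(2*sqrt(209)/3 - 39322) = sqrt(-39322 + 2*sqrt(209)/3)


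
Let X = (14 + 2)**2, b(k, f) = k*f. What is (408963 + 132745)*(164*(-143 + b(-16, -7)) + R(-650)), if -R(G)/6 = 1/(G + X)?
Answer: -542544938860/197 ≈ -2.7540e+9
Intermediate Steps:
b(k, f) = f*k
X = 256 (X = 16**2 = 256)
R(G) = -6/(256 + G) (R(G) = -6/(G + 256) = -6/(256 + G))
(408963 + 132745)*(164*(-143 + b(-16, -7)) + R(-650)) = (408963 + 132745)*(164*(-143 - 7*(-16)) - 6/(256 - 650)) = 541708*(164*(-143 + 112) - 6/(-394)) = 541708*(164*(-31) - 6*(-1/394)) = 541708*(-5084 + 3/197) = 541708*(-1001545/197) = -542544938860/197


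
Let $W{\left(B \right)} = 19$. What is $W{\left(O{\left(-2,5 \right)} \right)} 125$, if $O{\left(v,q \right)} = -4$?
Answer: $2375$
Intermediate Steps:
$W{\left(O{\left(-2,5 \right)} \right)} 125 = 19 \cdot 125 = 2375$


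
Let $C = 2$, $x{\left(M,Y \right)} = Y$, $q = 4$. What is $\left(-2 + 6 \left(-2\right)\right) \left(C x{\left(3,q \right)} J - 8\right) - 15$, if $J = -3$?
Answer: $433$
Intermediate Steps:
$\left(-2 + 6 \left(-2\right)\right) \left(C x{\left(3,q \right)} J - 8\right) - 15 = \left(-2 + 6 \left(-2\right)\right) \left(2 \cdot 4 \left(-3\right) - 8\right) - 15 = \left(-2 - 12\right) \left(8 \left(-3\right) - 8\right) - 15 = - 14 \left(-24 - 8\right) - 15 = \left(-14\right) \left(-32\right) - 15 = 448 - 15 = 433$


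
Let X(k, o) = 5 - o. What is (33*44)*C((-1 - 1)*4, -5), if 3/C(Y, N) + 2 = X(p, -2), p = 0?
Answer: 4356/5 ≈ 871.20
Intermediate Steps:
C(Y, N) = 3/5 (C(Y, N) = 3/(-2 + (5 - 1*(-2))) = 3/(-2 + (5 + 2)) = 3/(-2 + 7) = 3/5)
(33*44)*C((-1 - 1)*4, -5) = (33*44)*(3/5) = 1452*(3/5) = 4356/5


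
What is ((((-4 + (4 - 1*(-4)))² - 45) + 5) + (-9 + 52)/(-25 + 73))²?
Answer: 1229881/2304 ≈ 533.80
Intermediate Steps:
((((-4 + (4 - 1*(-4)))² - 45) + 5) + (-9 + 52)/(-25 + 73))² = ((((-4 + (4 + 4))² - 45) + 5) + 43/48)² = ((((-4 + 8)² - 45) + 5) + 43*(1/48))² = (((4² - 45) + 5) + 43/48)² = (((16 - 45) + 5) + 43/48)² = ((-29 + 5) + 43/48)² = (-24 + 43/48)² = (-1109/48)² = 1229881/2304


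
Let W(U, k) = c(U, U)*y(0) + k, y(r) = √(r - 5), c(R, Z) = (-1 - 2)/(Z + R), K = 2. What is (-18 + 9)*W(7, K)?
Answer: -18 + 27*I*√5/14 ≈ -18.0 + 4.3124*I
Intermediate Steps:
c(R, Z) = -3/(R + Z)
y(r) = √(-5 + r)
W(U, k) = k - 3*I*√5/(2*U) (W(U, k) = (-3/(U + U))*√(-5 + 0) + k = (-3*1/(2*U))*√(-5) + k = (-3/(2*U))*(I*√5) + k = -3*I*√5/(2*U) + k = k - 3*I*√5/(2*U))
(-18 + 9)*W(7, K) = (-18 + 9)*(2 - 3/2*I*√5/7) = -9*(2 - 3/2*I*√5*⅐) = -9*(2 - 3*I*√5/14) = -18 + 27*I*√5/14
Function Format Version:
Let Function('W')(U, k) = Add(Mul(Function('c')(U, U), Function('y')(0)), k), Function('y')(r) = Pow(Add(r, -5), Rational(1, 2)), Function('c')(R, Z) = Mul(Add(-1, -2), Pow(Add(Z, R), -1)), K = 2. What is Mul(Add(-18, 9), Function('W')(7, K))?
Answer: Add(-18, Mul(Rational(27, 14), I, Pow(5, Rational(1, 2)))) ≈ Add(-18.000, Mul(4.3124, I))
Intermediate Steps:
Function('c')(R, Z) = Mul(-3, Pow(Add(R, Z), -1))
Function('y')(r) = Pow(Add(-5, r), Rational(1, 2))
Function('W')(U, k) = Add(k, Mul(Rational(-3, 2), I, Pow(5, Rational(1, 2)), Pow(U, -1))) (Function('W')(U, k) = Add(Mul(Mul(-3, Pow(Add(U, U), -1)), Pow(Add(-5, 0), Rational(1, 2))), k) = Add(Mul(Mul(-3, Pow(Mul(2, U), -1)), Pow(-5, Rational(1, 2))), k) = Add(Mul(Mul(-3, Mul(Rational(1, 2), Pow(U, -1))), Mul(I, Pow(5, Rational(1, 2)))), k) = Add(Mul(Mul(Rational(-3, 2), Pow(U, -1)), Mul(I, Pow(5, Rational(1, 2)))), k) = Add(Mul(Rational(-3, 2), I, Pow(5, Rational(1, 2)), Pow(U, -1)), k) = Add(k, Mul(Rational(-3, 2), I, Pow(5, Rational(1, 2)), Pow(U, -1))))
Mul(Add(-18, 9), Function('W')(7, K)) = Mul(Add(-18, 9), Add(2, Mul(Rational(-3, 2), I, Pow(5, Rational(1, 2)), Pow(7, -1)))) = Mul(-9, Add(2, Mul(Rational(-3, 2), I, Pow(5, Rational(1, 2)), Rational(1, 7)))) = Mul(-9, Add(2, Mul(Rational(-3, 14), I, Pow(5, Rational(1, 2))))) = Add(-18, Mul(Rational(27, 14), I, Pow(5, Rational(1, 2))))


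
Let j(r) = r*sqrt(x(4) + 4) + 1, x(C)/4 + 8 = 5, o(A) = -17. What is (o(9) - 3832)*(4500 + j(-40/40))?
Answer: -17324349 + 7698*I*sqrt(2) ≈ -1.7324e+7 + 10887.0*I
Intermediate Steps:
x(C) = -12 (x(C) = -32 + 4*5 = -32 + 20 = -12)
j(r) = 1 + 2*I*r*sqrt(2) (j(r) = r*sqrt(-12 + 4) + 1 = r*sqrt(-8) + 1 = r*(2*I*sqrt(2)) + 1 = 2*I*r*sqrt(2) + 1 = 1 + 2*I*r*sqrt(2))
(o(9) - 3832)*(4500 + j(-40/40)) = (-17 - 3832)*(4500 + (1 + 2*I*(-40/40)*sqrt(2))) = -3849*(4500 + (1 + 2*I*(-40*1/40)*sqrt(2))) = -3849*(4500 + (1 + 2*I*(-1)*sqrt(2))) = -3849*(4500 + (1 - 2*I*sqrt(2))) = -3849*(4501 - 2*I*sqrt(2)) = -17324349 + 7698*I*sqrt(2)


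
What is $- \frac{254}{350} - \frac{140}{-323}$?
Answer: $- \frac{16521}{56525} \approx -0.29228$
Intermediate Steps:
$- \frac{254}{350} - \frac{140}{-323} = \left(-254\right) \frac{1}{350} - - \frac{140}{323} = - \frac{127}{175} + \frac{140}{323} = - \frac{16521}{56525}$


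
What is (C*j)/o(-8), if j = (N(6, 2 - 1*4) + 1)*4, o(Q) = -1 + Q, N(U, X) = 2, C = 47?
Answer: -188/3 ≈ -62.667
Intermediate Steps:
j = 12 (j = (2 + 1)*4 = 3*4 = 12)
(C*j)/o(-8) = (47*12)/(-1 - 8) = 564/(-9) = 564*(-⅑) = -188/3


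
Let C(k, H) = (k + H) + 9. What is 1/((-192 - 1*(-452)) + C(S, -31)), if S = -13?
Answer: 1/225 ≈ 0.0044444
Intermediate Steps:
C(k, H) = 9 + H + k (C(k, H) = (H + k) + 9 = 9 + H + k)
1/((-192 - 1*(-452)) + C(S, -31)) = 1/((-192 - 1*(-452)) + (9 - 31 - 13)) = 1/((-192 + 452) - 35) = 1/(260 - 35) = 1/225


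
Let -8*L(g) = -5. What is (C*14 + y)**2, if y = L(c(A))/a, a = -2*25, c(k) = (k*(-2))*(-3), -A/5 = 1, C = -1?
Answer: 1256641/6400 ≈ 196.35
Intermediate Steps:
A = -5 (A = -5*1 = -5)
c(k) = 6*k (c(k) = -2*k*(-3) = 6*k)
L(g) = 5/8 (L(g) = -1/8*(-5) = 5/8)
a = -50
y = -1/80 (y = (5/8)/(-50) = (5/8)*(-1/50) = -1/80 ≈ -0.012500)
(C*14 + y)**2 = (-1*14 - 1/80)**2 = (-14 - 1/80)**2 = (-1121/80)**2 = 1256641/6400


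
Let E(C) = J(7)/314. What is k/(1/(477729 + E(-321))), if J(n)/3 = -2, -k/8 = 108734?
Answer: -65243401058400/157 ≈ -4.1556e+11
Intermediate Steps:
k = -869872 (k = -8*108734 = -869872)
J(n) = -6 (J(n) = 3*(-2) = -6)
E(C) = -3/157 (E(C) = -6/314 = -6*1/314 = -3/157)
k/(1/(477729 + E(-321))) = -869872/(1/(477729 - 3/157)) = -869872/(1/(75003450/157)) = -869872/157/75003450 = -869872*75003450/157 = -65243401058400/157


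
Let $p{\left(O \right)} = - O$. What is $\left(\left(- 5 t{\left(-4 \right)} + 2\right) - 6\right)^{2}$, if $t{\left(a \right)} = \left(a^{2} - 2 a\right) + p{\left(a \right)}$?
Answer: $20736$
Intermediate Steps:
$t{\left(a \right)} = a^{2} - 3 a$ ($t{\left(a \right)} = \left(a^{2} - 2 a\right) - a = a^{2} - 3 a$)
$\left(\left(- 5 t{\left(-4 \right)} + 2\right) - 6\right)^{2} = \left(\left(- 5 \left(- 4 \left(-3 - 4\right)\right) + 2\right) - 6\right)^{2} = \left(\left(- 5 \left(\left(-4\right) \left(-7\right)\right) + 2\right) - 6\right)^{2} = \left(\left(\left(-5\right) 28 + 2\right) - 6\right)^{2} = \left(\left(-140 + 2\right) - 6\right)^{2} = \left(-138 - 6\right)^{2} = \left(-144\right)^{2} = 20736$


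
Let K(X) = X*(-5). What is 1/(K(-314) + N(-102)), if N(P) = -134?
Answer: 1/1436 ≈ 0.00069638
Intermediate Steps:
K(X) = -5*X
1/(K(-314) + N(-102)) = 1/(-5*(-314) - 134) = 1/(1570 - 134) = 1/1436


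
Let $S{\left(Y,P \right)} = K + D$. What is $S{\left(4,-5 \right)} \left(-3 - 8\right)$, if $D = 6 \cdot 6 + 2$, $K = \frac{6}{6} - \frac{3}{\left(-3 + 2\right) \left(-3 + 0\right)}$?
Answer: $-418$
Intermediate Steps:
$K = 0$ ($K = 6 \cdot \frac{1}{6} - \frac{3}{\left(-1\right) \left(-3\right)} = 1 - \frac{3}{3} = 1 - 1 = 0$)
$D = 38$ ($D = 36 + 2 = 38$)
$S{\left(Y,P \right)} = 38$ ($S{\left(Y,P \right)} = 0 + 38 = 38$)
$S{\left(4,-5 \right)} \left(-3 - 8\right) = 38 \left(-3 - 8\right) = 38 \left(-11\right) = -418$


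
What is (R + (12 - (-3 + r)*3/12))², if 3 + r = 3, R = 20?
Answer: 17161/16 ≈ 1072.6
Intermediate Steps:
r = 0 (r = -3 + 3 = 0)
(R + (12 - (-3 + r)*3/12))² = (20 + (12 - (-3 + 0)*3/12))² = (20 + (12 - (-3*3)/12))² = (20 + (12 - (-9)/12))² = (20 + (12 - 1*(-¾)))² = (20 + (12 + ¾))² = (20 + 51/4)² = (131/4)² = 17161/16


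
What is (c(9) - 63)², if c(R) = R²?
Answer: 324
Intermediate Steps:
(c(9) - 63)² = (9² - 63)² = (81 - 63)² = 18² = 324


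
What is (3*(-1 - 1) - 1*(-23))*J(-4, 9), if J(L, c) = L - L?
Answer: 0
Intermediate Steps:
J(L, c) = 0
(3*(-1 - 1) - 1*(-23))*J(-4, 9) = (3*(-1 - 1) - 1*(-23))*0 = (3*(-2) + 23)*0 = (-6 + 23)*0 = 17*0 = 0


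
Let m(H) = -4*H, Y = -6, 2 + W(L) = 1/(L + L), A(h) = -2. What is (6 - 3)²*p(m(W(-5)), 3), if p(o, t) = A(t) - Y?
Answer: 36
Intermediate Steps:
W(L) = -2 + 1/(2*L) (W(L) = -2 + 1/(L + L) = -2 + 1/(2*L))
p(o, t) = 4 (p(o, t) = -2 - 1*(-6) = -2 + 6 = 4)
(6 - 3)²*p(m(W(-5)), 3) = (6 - 3)²*4 = 3²*4 = 9*4 = 36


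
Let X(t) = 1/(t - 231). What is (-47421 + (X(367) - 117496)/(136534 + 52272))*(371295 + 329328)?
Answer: -853130556485153793/25677616 ≈ -3.3225e+10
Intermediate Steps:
X(t) = 1/(-231 + t)
(-47421 + (X(367) - 117496)/(136534 + 52272))*(371295 + 329328) = (-47421 + (1/(-231 + 367) - 117496)/(136534 + 52272))*(371295 + 329328) = (-47421 + (1/136 - 117496)/188806)*700623 = (-47421 + (1/136 - 117496)*(1/188806))*700623 = (-47421 - 15979455/136*1/188806)*700623 = (-47421 - 15979455/25677616)*700623 = -1217674207791/25677616*700623 = -853130556485153793/25677616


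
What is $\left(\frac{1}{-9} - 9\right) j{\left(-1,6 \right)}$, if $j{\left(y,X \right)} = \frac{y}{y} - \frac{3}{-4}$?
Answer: $- \frac{287}{18} \approx -15.944$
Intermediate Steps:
$j{\left(y,X \right)} = \frac{7}{4}$ ($j{\left(y,X \right)} = 1 - - \frac{3}{4} = 1 + \frac{3}{4} = \frac{7}{4}$)
$\left(\frac{1}{-9} - 9\right) j{\left(-1,6 \right)} = \left(\frac{1}{-9} - 9\right) \frac{7}{4} = \left(- \frac{1}{9} - 9\right) \frac{7}{4} = \left(- \frac{82}{9}\right) \frac{7}{4} = - \frac{287}{18}$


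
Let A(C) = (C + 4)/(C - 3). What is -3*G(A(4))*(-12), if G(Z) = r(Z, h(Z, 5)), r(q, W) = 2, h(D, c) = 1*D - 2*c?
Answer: 72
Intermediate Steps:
h(D, c) = D - 2*c
A(C) = (4 + C)/(-3 + C)
G(Z) = 2
-3*G(A(4))*(-12) = -3*2*(-12) = -6*(-12) = 72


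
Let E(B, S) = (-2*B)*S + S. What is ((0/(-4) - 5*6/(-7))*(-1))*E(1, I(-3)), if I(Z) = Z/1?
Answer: -90/7 ≈ -12.857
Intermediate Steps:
I(Z) = Z (I(Z) = Z*1 = Z)
E(B, S) = S - 2*B*S (E(B, S) = -2*B*S + S = S - 2*B*S)
((0/(-4) - 5*6/(-7))*(-1))*E(1, I(-3)) = ((0/(-4) - 5*6/(-7))*(-1))*(-3*(1 - 2*1)) = ((0*(-¼) - 30*(-⅐))*(-1))*(-3*(1 - 2)) = ((0 + 30/7)*(-1))*(-3*(-1)) = ((30/7)*(-1))*3 = -30/7*3 = -90/7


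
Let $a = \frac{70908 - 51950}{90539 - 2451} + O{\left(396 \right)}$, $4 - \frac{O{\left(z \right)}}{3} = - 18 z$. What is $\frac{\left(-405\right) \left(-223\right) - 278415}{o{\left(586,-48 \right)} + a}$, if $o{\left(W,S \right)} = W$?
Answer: $- \frac{2761558800}{322728229} \approx -8.5569$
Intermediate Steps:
$O{\left(z \right)} = 12 + 54 z$ ($O{\left(z \right)} = 12 - 3 \left(- 18 z\right) = 12 + 54 z$)
$a = \frac{942374903}{44044}$ ($a = \frac{70908 - 51950}{90539 - 2451} + \left(12 + 54 \cdot 396\right) = \frac{18958}{88088} + \left(12 + 21384\right) = 18958 \cdot \frac{1}{88088} + 21396 = \frac{9479}{44044} + 21396 = \frac{942374903}{44044} \approx 21396.0$)
$\frac{\left(-405\right) \left(-223\right) - 278415}{o{\left(586,-48 \right)} + a} = \frac{\left(-405\right) \left(-223\right) - 278415}{586 + \frac{942374903}{44044}} = \frac{90315 - 278415}{\frac{968184687}{44044}} = \left(-188100\right) \frac{44044}{968184687} = - \frac{2761558800}{322728229}$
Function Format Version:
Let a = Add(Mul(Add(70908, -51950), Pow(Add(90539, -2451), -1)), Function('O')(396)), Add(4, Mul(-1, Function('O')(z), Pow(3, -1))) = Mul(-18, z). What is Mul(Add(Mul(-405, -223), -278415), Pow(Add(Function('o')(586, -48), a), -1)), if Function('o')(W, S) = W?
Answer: Rational(-2761558800, 322728229) ≈ -8.5569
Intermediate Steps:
Function('O')(z) = Add(12, Mul(54, z)) (Function('O')(z) = Add(12, Mul(-3, Mul(-18, z))) = Add(12, Mul(54, z)))
a = Rational(942374903, 44044) (a = Add(Mul(Add(70908, -51950), Pow(Add(90539, -2451), -1)), Add(12, Mul(54, 396))) = Add(Mul(18958, Pow(88088, -1)), Add(12, 21384)) = Add(Mul(18958, Rational(1, 88088)), 21396) = Add(Rational(9479, 44044), 21396) = Rational(942374903, 44044) ≈ 21396.)
Mul(Add(Mul(-405, -223), -278415), Pow(Add(Function('o')(586, -48), a), -1)) = Mul(Add(Mul(-405, -223), -278415), Pow(Add(586, Rational(942374903, 44044)), -1)) = Mul(Add(90315, -278415), Pow(Rational(968184687, 44044), -1)) = Mul(-188100, Rational(44044, 968184687)) = Rational(-2761558800, 322728229)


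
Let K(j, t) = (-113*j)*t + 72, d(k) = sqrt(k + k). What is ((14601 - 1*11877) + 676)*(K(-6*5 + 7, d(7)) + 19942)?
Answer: 68047600 + 8836600*sqrt(14) ≈ 1.0111e+8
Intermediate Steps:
d(k) = sqrt(2)*sqrt(k) (d(k) = sqrt(2*k) = sqrt(2)*sqrt(k))
K(j, t) = 72 - 113*j*t (K(j, t) = -113*j*t + 72 = 72 - 113*j*t)
((14601 - 1*11877) + 676)*(K(-6*5 + 7, d(7)) + 19942) = ((14601 - 1*11877) + 676)*((72 - 113*(-6*5 + 7)*sqrt(2)*sqrt(7)) + 19942) = ((14601 - 11877) + 676)*((72 - 113*(-30 + 7)*sqrt(14)) + 19942) = (2724 + 676)*((72 - 113*(-23)*sqrt(14)) + 19942) = 3400*((72 + 2599*sqrt(14)) + 19942) = 3400*(20014 + 2599*sqrt(14)) = 68047600 + 8836600*sqrt(14)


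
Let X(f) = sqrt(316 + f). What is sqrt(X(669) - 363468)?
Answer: sqrt(-363468 + sqrt(985)) ≈ 602.86*I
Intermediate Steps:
sqrt(X(669) - 363468) = sqrt(sqrt(316 + 669) - 363468) = sqrt(sqrt(985) - 363468) = sqrt(-363468 + sqrt(985))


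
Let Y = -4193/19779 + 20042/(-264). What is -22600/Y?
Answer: 119201440/401533 ≈ 296.87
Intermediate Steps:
Y = -2007665/26372 (Y = -4193*1/19779 + 20042*(-1/264) = -4193/19779 - 911/12 = -2007665/26372 ≈ -76.129)
-22600/Y = -22600/(-2007665/26372) = -22600*(-26372/2007665) = 119201440/401533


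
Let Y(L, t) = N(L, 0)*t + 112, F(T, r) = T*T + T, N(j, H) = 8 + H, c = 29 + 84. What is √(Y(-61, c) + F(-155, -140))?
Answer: √24886 ≈ 157.75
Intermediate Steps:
c = 113
F(T, r) = T + T² (F(T, r) = T² + T = T + T²)
Y(L, t) = 112 + 8*t (Y(L, t) = (8 + 0)*t + 112 = 8*t + 112 = 112 + 8*t)
√(Y(-61, c) + F(-155, -140)) = √((112 + 8*113) - 155*(1 - 155)) = √((112 + 904) - 155*(-154)) = √(1016 + 23870) = √24886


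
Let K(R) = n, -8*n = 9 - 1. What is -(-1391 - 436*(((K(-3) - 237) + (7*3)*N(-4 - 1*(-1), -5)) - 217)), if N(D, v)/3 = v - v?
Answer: -196989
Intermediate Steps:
n = -1 (n = -(9 - 1)/8 = -⅛*8 = -1)
K(R) = -1
N(D, v) = 0 (N(D, v) = 3*(v - v) = 3*0 = 0)
-(-1391 - 436*(((K(-3) - 237) + (7*3)*N(-4 - 1*(-1), -5)) - 217)) = -(-1391 - 436*(((-1 - 237) + (7*3)*0) - 217)) = -(-1391 - 436*((-238 + 21*0) - 217)) = -(-1391 - 436*((-238 + 0) - 217)) = -(-1391 - 436*(-238 - 217)) = -(-1391 - 436*(-455)) = -(-1391 + 198380) = -1*196989 = -196989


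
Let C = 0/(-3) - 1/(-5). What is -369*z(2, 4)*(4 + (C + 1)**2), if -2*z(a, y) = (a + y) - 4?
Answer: 50184/25 ≈ 2007.4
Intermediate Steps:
z(a, y) = 2 - a/2 - y/2 (z(a, y) = -((a + y) - 4)/2 = -(-4 + a + y)/2 = 2 - a/2 - y/2)
C = 1/5 (C = 0*(-1/3) - 1*(-1/5) = 0 + 1/5 = 1/5 ≈ 0.20000)
-369*z(2, 4)*(4 + (C + 1)**2) = -369*(2 - 1/2*2 - 1/2*4)*(4 + (1/5 + 1)**2) = -369*(2 - 1 - 2)*(4 + (6/5)**2) = -(-369)*(4 + 36/25) = -(-369)*136/25 = -369*(-136/25) = 50184/25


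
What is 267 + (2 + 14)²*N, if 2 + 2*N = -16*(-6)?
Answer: 12299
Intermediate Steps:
N = 47 (N = -1 + (-16*(-6))/2 = -1 + (½)*96 = -1 + 48 = 47)
267 + (2 + 14)²*N = 267 + (2 + 14)²*47 = 267 + 16²*47 = 267 + 256*47 = 267 + 12032 = 12299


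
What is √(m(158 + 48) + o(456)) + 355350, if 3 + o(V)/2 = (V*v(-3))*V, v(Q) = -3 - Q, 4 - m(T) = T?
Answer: 355350 + 4*I*√13 ≈ 3.5535e+5 + 14.422*I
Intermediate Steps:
m(T) = 4 - T
o(V) = -6 (o(V) = -6 + 2*((V*(-3 - 1*(-3)))*V) = -6 + 2*((V*(-3 + 3))*V) = -6 + 2*((V*0)*V) = -6 + 2*(0*V) = -6 + 2*0 = -6 + 0 = -6)
√(m(158 + 48) + o(456)) + 355350 = √((4 - (158 + 48)) - 6) + 355350 = √((4 - 1*206) - 6) + 355350 = √((4 - 206) - 6) + 355350 = √(-202 - 6) + 355350 = √(-208) + 355350 = 4*I*√13 + 355350 = 355350 + 4*I*√13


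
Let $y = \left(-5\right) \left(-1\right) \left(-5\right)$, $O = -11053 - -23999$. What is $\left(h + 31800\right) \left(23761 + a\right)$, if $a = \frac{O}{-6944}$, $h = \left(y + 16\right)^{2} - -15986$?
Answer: $\frac{3948631113373}{3472} \approx 1.1373 \cdot 10^{9}$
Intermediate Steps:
$O = 12946$ ($O = -11053 + 23999 = 12946$)
$y = -25$ ($y = 5 \left(-5\right) = -25$)
$h = 16067$ ($h = \left(-25 + 16\right)^{2} - -15986 = \left(-9\right)^{2} + 15986 = 81 + 15986 = 16067$)
$a = - \frac{6473}{3472}$ ($a = \frac{12946}{-6944} = 12946 \left(- \frac{1}{6944}\right) = - \frac{6473}{3472} \approx -1.8643$)
$\left(h + 31800\right) \left(23761 + a\right) = \left(16067 + 31800\right) \left(23761 - \frac{6473}{3472}\right) = 47867 \cdot \frac{82491719}{3472} = \frac{3948631113373}{3472}$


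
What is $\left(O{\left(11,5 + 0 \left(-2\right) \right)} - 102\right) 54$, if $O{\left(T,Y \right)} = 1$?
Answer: $-5454$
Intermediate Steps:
$\left(O{\left(11,5 + 0 \left(-2\right) \right)} - 102\right) 54 = \left(1 - 102\right) 54 = \left(-101\right) 54 = -5454$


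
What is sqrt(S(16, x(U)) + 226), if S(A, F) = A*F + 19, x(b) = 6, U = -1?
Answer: sqrt(341) ≈ 18.466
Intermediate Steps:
S(A, F) = 19 + A*F
sqrt(S(16, x(U)) + 226) = sqrt((19 + 16*6) + 226) = sqrt((19 + 96) + 226) = sqrt(115 + 226) = sqrt(341)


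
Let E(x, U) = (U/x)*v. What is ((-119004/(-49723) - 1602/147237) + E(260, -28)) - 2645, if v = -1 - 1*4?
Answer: -83818945624184/31724616521 ≈ -2642.1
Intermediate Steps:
v = -5 (v = -1 - 4 = -5)
E(x, U) = -5*U/x (E(x, U) = (U/x)*(-5) = -5*U/x)
((-119004/(-49723) - 1602/147237) + E(260, -28)) - 2645 = ((-119004/(-49723) - 1602/147237) - 5*(-28)/260) - 2645 = ((-119004*(-1/49723) - 1602*1/147237) - 5*(-28)*1/260) - 2645 = ((119004/49723 - 534/49079) + 7/13) - 2645 = (5814045234/2440355117 + 7/13) - 2645 = 92665073861/31724616521 - 2645 = -83818945624184/31724616521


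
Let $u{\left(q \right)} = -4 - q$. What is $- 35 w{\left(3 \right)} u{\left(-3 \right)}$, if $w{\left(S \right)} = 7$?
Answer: $245$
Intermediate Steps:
$- 35 w{\left(3 \right)} u{\left(-3 \right)} = \left(-35\right) 7 \left(-4 - -3\right) = - 245 \left(-4 + 3\right) = \left(-245\right) \left(-1\right) = 245$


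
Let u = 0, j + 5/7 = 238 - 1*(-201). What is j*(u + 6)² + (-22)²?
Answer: 113836/7 ≈ 16262.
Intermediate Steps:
j = 3068/7 (j = -5/7 + (238 - 1*(-201)) = -5/7 + (238 + 201) = -5/7 + 439 = 3068/7 ≈ 438.29)
j*(u + 6)² + (-22)² = 3068*(0 + 6)²/7 + (-22)² = (3068/7)*6² + 484 = (3068/7)*36 + 484 = 110448/7 + 484 = 113836/7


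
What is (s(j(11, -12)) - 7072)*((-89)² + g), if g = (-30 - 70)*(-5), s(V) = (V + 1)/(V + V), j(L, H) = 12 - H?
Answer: -952782817/16 ≈ -5.9549e+7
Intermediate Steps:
s(V) = (1 + V)/(2*V) (s(V) = (1 + V)/((2*V)) = (1 + V)*(1/(2*V)) = (1 + V)/(2*V))
g = 500 (g = -100*(-5) = 500)
(s(j(11, -12)) - 7072)*((-89)² + g) = ((1 + (12 - 1*(-12)))/(2*(12 - 1*(-12))) - 7072)*((-89)² + 500) = ((1 + (12 + 12))/(2*(12 + 12)) - 7072)*(7921 + 500) = ((½)*(1 + 24)/24 - 7072)*8421 = ((½)*(1/24)*25 - 7072)*8421 = (25/48 - 7072)*8421 = -339431/48*8421 = -952782817/16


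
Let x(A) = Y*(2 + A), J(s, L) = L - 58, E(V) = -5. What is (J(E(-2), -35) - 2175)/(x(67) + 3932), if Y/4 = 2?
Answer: -567/1121 ≈ -0.50580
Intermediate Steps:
Y = 8 (Y = 4*2 = 8)
J(s, L) = -58 + L
x(A) = 16 + 8*A (x(A) = 8*(2 + A) = 16 + 8*A)
(J(E(-2), -35) - 2175)/(x(67) + 3932) = ((-58 - 35) - 2175)/((16 + 8*67) + 3932) = (-93 - 2175)/((16 + 536) + 3932) = -2268/(552 + 3932) = -2268/4484 = -2268*1/4484 = -567/1121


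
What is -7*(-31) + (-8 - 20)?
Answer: 189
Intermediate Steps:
-7*(-31) + (-8 - 20) = 217 - 28 = 189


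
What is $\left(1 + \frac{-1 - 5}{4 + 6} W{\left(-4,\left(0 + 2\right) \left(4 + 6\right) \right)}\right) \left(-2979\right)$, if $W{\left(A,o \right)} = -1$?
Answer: $- \frac{23832}{5} \approx -4766.4$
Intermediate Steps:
$\left(1 + \frac{-1 - 5}{4 + 6} W{\left(-4,\left(0 + 2\right) \left(4 + 6\right) \right)}\right) \left(-2979\right) = \left(1 + \frac{-1 - 5}{4 + 6} \left(-1\right)\right) \left(-2979\right) = \left(1 + - \frac{6}{10} \left(-1\right)\right) \left(-2979\right) = \left(1 + \left(-6\right) \frac{1}{10} \left(-1\right)\right) \left(-2979\right) = \left(1 - - \frac{3}{5}\right) \left(-2979\right) = \left(1 + \frac{3}{5}\right) \left(-2979\right) = \frac{8}{5} \left(-2979\right) = - \frac{23832}{5}$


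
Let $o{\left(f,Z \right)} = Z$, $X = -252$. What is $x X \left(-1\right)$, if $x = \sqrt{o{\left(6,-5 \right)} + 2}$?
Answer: $252 i \sqrt{3} \approx 436.48 i$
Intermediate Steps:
$x = i \sqrt{3}$ ($x = \sqrt{-5 + 2} = \sqrt{-3} = i \sqrt{3} \approx 1.732 i$)
$x X \left(-1\right) = i \sqrt{3} \left(\left(-252\right) \left(-1\right)\right) = i \sqrt{3} \cdot 252 = 252 i \sqrt{3}$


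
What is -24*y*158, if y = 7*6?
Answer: -159264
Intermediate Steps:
y = 42
-24*y*158 = -24*42*158 = -1008*158 = -159264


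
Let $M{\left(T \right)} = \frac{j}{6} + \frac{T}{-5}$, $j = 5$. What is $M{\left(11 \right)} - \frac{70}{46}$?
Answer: $- \frac{1993}{690} \approx -2.8884$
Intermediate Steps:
$M{\left(T \right)} = \frac{5}{6} - \frac{T}{5}$ ($M{\left(T \right)} = \frac{5}{6} + \frac{T}{-5} = 5 \cdot \frac{1}{6} + T \left(- \frac{1}{5}\right) = \frac{5}{6} - \frac{T}{5}$)
$M{\left(11 \right)} - \frac{70}{46} = \left(\frac{5}{6} - \frac{11}{5}\right) - \frac{70}{46} = \left(\frac{5}{6} - \frac{11}{5}\right) - \frac{35}{23} = - \frac{41}{30} - \frac{35}{23} = - \frac{1993}{690}$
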